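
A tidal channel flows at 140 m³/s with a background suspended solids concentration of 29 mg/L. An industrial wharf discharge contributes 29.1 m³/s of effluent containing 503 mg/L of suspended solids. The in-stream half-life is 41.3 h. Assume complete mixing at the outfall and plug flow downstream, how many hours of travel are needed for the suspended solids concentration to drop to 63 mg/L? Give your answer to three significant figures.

33.5 h

After mixing, C = (140.0·29.00 + 29.10·503.0) / 169.1 = 18700/169.1 = 110.6 mg/L.
Half-life 41.3 h → k = ln 2 / 41.3 = 0.01678 h⁻¹ = 0.4028 d⁻¹.
110.6·exp(−k·t) = 63 → t = ln(110.6/63)/k = 120700 s = 33.52 h.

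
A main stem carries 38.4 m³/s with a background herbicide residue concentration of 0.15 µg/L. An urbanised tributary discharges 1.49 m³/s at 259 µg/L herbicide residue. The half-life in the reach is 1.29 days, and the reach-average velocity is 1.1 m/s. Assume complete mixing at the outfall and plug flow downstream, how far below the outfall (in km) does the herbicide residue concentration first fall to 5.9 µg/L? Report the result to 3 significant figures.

90.1 km

Mass balance: C = (38.40·0.1500 + 1.490·259.0) / 39.89 = 391.7/39.89 = 9.819 µg/L.
Half-life 1.29 d → k = ln 2 / 1.29 = 0.5373 d⁻¹.
Set 9.819·exp(−k·t) = 5.9 → t = ln(9.819/5.9)/k = 81900 s = 22.75 h.
Distance = v·t = 1.1·81900 = 90090 m = 90.09 km.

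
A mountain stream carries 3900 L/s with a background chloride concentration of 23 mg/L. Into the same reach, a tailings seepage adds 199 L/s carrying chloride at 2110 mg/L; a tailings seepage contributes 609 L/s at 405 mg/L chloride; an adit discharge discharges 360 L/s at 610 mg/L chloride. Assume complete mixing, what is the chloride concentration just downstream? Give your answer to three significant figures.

After mixing, C = (3900·23.00 + 199.0·2110 + 609.0·405.0 + 360.0·610.0) / 5068 = 975800/5068 = 192.5 mg/L.

193 mg/L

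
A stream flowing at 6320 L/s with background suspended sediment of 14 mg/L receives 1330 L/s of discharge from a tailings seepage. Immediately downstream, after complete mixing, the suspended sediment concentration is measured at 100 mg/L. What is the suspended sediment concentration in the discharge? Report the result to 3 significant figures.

Mass balance: 6320·14.00 + 1330·Cₑ = 7650·100.0
→ Cₑ = (7650·100.0 − 6320·14.00) / 1330 = 508.7 mg/L.

509 mg/L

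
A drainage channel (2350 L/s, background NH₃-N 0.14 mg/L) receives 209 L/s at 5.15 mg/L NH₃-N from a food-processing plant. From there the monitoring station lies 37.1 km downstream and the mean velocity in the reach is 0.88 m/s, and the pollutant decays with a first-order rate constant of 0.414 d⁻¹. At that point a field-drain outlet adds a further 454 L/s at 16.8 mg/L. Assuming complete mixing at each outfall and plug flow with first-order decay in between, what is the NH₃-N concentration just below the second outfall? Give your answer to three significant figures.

Conservation of mass: C = (2350·0.1400 + 209.0·5.150) / 2559 = 1405/2559 = 0.5492 mg/L; combined flow 2559 L/s.
Travel time t = 37.1·1000 / 0.88 = 42160 s = 11.71 h.
Decay over the reach: 0.5492·exp(−kt) = 0.5492·0.8171 = 0.4487 mg/L.
Second outfall: C = (2559·0.4487 + 454.0·16.80)/3013 = 2.913 mg/L.

2.91 mg/L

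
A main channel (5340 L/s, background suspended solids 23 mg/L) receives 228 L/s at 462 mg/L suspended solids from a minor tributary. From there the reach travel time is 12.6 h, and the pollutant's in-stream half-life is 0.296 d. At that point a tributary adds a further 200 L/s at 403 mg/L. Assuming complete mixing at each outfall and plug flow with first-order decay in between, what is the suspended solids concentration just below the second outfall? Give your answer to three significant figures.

25.5 mg/L

After mixing, C = (5340·23.00 + 228.0·462.0) / 5568 = 228200/5568 = 40.98 mg/L; combined flow 5568 L/s.
Half-life 0.296 d → k = ln 2 / 0.296 = 2.342 d⁻¹.
After decay, C = 40.98 × e^(−kt) = 40.98 × 0.2925 = 11.98 mg/L.
Second outfall: C = (5568·11.98 + 200.0·403.0)/5768 = 25.54 mg/L.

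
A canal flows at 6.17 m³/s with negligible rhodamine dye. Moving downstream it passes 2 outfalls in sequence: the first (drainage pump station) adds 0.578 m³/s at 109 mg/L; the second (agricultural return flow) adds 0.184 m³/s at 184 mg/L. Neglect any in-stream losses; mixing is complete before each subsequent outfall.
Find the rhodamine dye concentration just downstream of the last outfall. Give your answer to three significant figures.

Below outfall 1: Q → 6.748 m³/s, C = (6.170·0 + 0.5780·109.0)/6.748 = 9.336 mg/L.
Below outfall 2: Q → 6.932 m³/s, C = (6.748·9.336 + 0.1840·184.0)/6.932 = 13.97 mg/L.

14.0 mg/L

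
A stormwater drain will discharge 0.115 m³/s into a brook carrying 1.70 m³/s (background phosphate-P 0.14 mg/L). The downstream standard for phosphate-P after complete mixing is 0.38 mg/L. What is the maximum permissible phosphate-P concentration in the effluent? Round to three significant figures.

3.93 mg/L

At the limit, (Qr·Cr + Qe·Cₑ)/(Qr + Qe) = 0.38:
Cₑ = (1.815·0.38 − 1.700·0.1400) / 0.1150 = 3.928 mg/L.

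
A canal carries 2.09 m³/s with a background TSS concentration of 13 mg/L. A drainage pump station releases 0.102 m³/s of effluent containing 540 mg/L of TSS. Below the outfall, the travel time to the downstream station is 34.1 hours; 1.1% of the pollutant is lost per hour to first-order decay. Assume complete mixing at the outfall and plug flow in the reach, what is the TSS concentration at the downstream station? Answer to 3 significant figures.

25.7 mg/L

Mixed concentration C = ΣQC/ΣQ = (2.090·13.00 + 0.1020·540.0) / 2.192 = 82.25/2.192 = 37.52 mg/L.
1.1%/h lost → k = −ln(1 − 0.011) = 0.01106 h⁻¹.
First-order decay: C = 37.52·exp(−k·t) = 37.52·0.6858 = 25.73 mg/L.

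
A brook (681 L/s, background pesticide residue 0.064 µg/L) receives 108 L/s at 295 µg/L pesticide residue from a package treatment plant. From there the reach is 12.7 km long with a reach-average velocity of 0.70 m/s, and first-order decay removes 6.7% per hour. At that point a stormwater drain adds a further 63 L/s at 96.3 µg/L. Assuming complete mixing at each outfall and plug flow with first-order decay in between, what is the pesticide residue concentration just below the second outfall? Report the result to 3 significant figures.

33.5 µg/L

Flow-weighted average: C = (681.0·0.06400 + 108.0·295.0) / 789.0 = 31900/789.0 = 40.44 µg/L; combined flow 789.0 L/s.
Travel time t = 12.7·1000 / 0.70 = 18140 s = 5.040 h.
6.7%/h lost → k = −ln(1 − 0.067) = 0.06935 h⁻¹.
Decay over the reach: 40.44·exp(−kt) = 40.44·0.7050 = 28.51 µg/L.
At the second outfall, C = (789.0·28.51 + 63.00·96.30) / (789.0 + 63.00) = 33.52 µg/L.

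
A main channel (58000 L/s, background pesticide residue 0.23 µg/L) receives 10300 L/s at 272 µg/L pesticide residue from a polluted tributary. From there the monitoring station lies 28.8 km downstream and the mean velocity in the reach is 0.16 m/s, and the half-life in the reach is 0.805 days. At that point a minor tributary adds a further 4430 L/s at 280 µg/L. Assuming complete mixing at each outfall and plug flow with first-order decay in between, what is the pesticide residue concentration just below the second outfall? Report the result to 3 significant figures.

23.5 µg/L

Mixed concentration C = ΣQC/ΣQ = (58000·0.2300 + 10300·272.0) / 68300 = 2815000/68300 = 41.21 µg/L; combined flow 68300 L/s.
Travel time t = 28.8·1000 / 0.16 = 180000 s = 50.00 h.
Half-life 0.805 d → k = ln 2 / 0.805 = 0.8611 d⁻¹.
First-order decay: C = 41.21·exp(−k·t) = 41.21·0.1663 = 6.855 µg/L.
Second outfall: C = (68300·6.855 + 4430·280.0)/72730 = 23.49 µg/L.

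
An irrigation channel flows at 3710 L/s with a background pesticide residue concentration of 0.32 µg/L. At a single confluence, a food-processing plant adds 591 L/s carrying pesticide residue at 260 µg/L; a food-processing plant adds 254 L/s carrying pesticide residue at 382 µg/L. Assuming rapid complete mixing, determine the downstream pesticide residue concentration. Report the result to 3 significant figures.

55.3 µg/L

Mixed concentration C = ΣQC/ΣQ = (3710·0.3200 + 591.0·260.0 + 254.0·382.0) / 4555 = 251900/4555 = 55.30 µg/L.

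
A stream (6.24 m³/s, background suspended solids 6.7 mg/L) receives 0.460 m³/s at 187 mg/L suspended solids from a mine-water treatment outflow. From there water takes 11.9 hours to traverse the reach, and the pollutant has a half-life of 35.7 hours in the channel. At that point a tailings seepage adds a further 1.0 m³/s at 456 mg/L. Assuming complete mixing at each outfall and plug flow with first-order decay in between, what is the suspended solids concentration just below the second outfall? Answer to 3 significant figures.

72.4 mg/L

Mixed concentration C = ΣQC/ΣQ = (6.240·6.700 + 0.4600·187.0) / 6.700 = 127.8/6.700 = 19.08 mg/L; combined flow 6.700 m³/s.
Half-life 35.7 h → k = ln 2 / 35.7 = 0.01942 h⁻¹ = 0.4660 d⁻¹.
Decay over the reach: 19.08·exp(−kt) = 19.08·0.7937 = 15.14 mg/L.
Second outfall: C = (6.700·15.14 + 1.000·456.0)/7.700 = 72.40 mg/L.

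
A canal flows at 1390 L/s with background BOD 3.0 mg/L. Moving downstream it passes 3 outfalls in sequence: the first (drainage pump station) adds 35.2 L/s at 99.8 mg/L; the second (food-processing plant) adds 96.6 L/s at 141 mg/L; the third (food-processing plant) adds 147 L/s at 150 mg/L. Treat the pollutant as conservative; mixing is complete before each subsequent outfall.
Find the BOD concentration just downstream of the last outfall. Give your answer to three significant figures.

Outfall 1: combined Q = 1425 L/s; C = (1390·3.000 + 35.20·99.80)/1425 = 5.391 mg/L.
Outfall 2: combined Q = 1522 L/s; C = (1425·5.391 + 96.60·141.0)/1522 = 14.00 mg/L.
Outfall 3: combined Q = 1669 L/s; C = (1522·14.00 + 147.0·150.0)/1669 = 25.98 mg/L.

26.0 mg/L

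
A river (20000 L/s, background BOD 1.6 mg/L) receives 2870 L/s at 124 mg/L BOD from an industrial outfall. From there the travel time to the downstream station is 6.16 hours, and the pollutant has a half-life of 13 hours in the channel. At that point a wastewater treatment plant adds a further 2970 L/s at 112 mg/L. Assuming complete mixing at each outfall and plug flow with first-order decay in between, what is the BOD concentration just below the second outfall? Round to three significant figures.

Conservation of mass: C = (20000·1.600 + 2870·124.0) / 22870 = 387900/22870 = 16.96 mg/L; combined flow 22870 L/s.
Half-life 13 h → k = ln 2 / 13 = 0.05332 h⁻¹ = 1.280 d⁻¹.
After decay, C = 16.96 × e^(−kt) = 16.96 × 0.7200 = 12.21 mg/L.
Second outfall: C = (22870·12.21 + 2970·112.0)/25840 = 23.68 mg/L.

23.7 mg/L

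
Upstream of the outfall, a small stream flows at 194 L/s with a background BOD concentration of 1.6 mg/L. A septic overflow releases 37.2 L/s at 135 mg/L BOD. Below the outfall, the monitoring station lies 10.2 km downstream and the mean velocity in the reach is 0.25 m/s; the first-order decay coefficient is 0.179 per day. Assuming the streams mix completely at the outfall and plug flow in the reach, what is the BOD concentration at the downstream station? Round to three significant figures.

Mass balance: C = (194.0·1.600 + 37.20·135.0) / 231.2 = 5332/231.2 = 23.06 mg/L.
Travel time t = 10.2·1000 / 0.25 = 40800 s = 11.33 h.
Applying C = C₀e^(−kt): 23.06 × 0.9189 = 21.19 mg/L.

21.2 mg/L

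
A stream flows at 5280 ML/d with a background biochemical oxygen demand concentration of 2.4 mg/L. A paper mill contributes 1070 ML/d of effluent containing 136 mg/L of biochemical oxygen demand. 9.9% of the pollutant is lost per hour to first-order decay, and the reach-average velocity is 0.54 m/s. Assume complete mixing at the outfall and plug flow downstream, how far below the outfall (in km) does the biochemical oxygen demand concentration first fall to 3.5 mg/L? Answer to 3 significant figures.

After mixing, C = (5280·2.400 + 1070·136.0) / 6350 = 158200/6350 = 24.91 mg/L.
9.9%/h lost → k = −ln(1 − 0.099) = 0.1043 h⁻¹.
Set 24.91·exp(−k·t) = 3.5 → t = ln(24.91/3.5)/k = 67770 s = 18.83 h.
Distance = v·t = 0.54·67770 = 36600 m = 36.60 km.

36.6 km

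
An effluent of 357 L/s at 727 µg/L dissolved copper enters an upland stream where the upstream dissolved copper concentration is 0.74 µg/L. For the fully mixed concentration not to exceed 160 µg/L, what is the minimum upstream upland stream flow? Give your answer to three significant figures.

1270 L/s

Set C_mix = 160: (Q·0.7400 + 357.0·727.0) / (Q + 357.0) = 160
→ Q = 357.0·(727.0 − 160)/(160 − 0.7400) = 1271 L/s.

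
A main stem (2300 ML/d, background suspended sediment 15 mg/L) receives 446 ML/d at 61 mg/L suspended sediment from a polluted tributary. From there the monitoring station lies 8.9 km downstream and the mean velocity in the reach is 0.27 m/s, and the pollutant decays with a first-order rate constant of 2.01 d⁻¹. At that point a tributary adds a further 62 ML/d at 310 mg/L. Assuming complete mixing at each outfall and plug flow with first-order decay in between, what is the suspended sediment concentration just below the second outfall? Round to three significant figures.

Mixed concentration C = ΣQC/ΣQ = (2300·15.00 + 446.0·61.00) / 2746 = 61710/2746 = 22.47 mg/L; combined flow 2746 ML/d.
Travel time t = 8.9·1000 / 0.27 = 32960 s = 9.156 h.
After decay, C = 22.47 × e^(−kt) = 22.47 × 0.4645 = 10.44 mg/L.
Second outfall: C = (2746·10.44 + 62.00·310.0)/2808 = 17.05 mg/L.

17.1 mg/L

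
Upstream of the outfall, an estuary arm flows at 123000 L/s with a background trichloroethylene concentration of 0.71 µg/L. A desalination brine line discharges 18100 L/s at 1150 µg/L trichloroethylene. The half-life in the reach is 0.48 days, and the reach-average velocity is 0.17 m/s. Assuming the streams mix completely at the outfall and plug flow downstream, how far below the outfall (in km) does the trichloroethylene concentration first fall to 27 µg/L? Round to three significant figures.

Mixed concentration C = ΣQC/ΣQ = (123000·0.7100 + 18100·1150) / 141100 = 20900000/141100 = 148.1 µg/L.
Half-life 0.48 d → k = ln 2 / 0.48 = 1.444 d⁻¹.
Set 148.1·exp(−k·t) = 27 → t = ln(148.1/27)/k = 101900 s = 28.29 h.
Distance = v·t = 0.17·101900 = 17310 m = 17.31 km.

17.3 km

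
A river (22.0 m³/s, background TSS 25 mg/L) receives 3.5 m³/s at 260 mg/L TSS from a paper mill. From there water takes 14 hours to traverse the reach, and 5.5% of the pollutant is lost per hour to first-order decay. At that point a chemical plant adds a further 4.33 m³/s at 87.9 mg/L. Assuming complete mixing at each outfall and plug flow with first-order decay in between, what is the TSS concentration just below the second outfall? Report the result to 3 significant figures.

34.9 mg/L

Mixed concentration C = ΣQC/ΣQ = (22.00·25.00 + 3.500·260.0) / 25.50 = 1460/25.50 = 57.25 mg/L; combined flow 25.50 m³/s.
5.5%/h lost → k = −ln(1 − 0.055) = 0.05657 h⁻¹.
After decay, C = 57.25 × e^(−kt) = 57.25 × 0.4529 = 25.93 mg/L.
At the second outfall, C = (25.50·25.93 + 4.330·87.90) / (25.50 + 4.330) = 34.93 mg/L.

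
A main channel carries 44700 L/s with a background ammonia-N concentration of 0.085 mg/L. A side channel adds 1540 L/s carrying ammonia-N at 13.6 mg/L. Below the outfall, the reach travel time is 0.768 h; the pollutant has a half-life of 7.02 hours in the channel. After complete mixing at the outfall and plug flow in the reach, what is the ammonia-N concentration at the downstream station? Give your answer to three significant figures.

0.496 mg/L

Mixed concentration C = ΣQC/ΣQ = (44700·0.08500 + 1540·13.60) / 46240 = 24740/46240 = 0.5351 mg/L.
Half-life 7.02 h → k = ln 2 / 7.02 = 0.09874 h⁻¹ = 2.370 d⁻¹.
Decay over the reach: 0.5351·exp(−kt) = 0.5351·0.9270 = 0.4960 mg/L.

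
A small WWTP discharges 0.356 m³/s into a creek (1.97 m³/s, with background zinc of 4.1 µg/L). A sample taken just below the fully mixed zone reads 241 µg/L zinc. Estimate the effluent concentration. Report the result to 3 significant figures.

Mass balance: 1.970·4.100 + 0.3560·Cₑ = 2.326·241.0
→ Cₑ = (2.326·241.0 − 1.970·4.100) / 0.3560 = 1552 µg/L.

1550 µg/L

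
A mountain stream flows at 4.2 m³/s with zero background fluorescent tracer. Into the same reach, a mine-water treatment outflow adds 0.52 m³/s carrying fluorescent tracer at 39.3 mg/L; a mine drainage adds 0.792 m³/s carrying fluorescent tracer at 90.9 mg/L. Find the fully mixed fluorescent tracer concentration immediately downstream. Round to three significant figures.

16.8 mg/L

Mass balance: C = (4.200·0 + 0.5200·39.30 + 0.7920·90.90) / 5.512 = 92.43/5.512 = 16.77 mg/L.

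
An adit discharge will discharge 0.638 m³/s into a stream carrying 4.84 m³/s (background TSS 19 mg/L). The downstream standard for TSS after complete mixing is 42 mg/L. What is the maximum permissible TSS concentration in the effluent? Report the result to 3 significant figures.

At the limit, (Qr·Cr + Qe·Cₑ)/(Qr + Qe) = 42:
Cₑ = (5.478·42 − 4.840·19.00) / 0.6380 = 216.5 mg/L.

216 mg/L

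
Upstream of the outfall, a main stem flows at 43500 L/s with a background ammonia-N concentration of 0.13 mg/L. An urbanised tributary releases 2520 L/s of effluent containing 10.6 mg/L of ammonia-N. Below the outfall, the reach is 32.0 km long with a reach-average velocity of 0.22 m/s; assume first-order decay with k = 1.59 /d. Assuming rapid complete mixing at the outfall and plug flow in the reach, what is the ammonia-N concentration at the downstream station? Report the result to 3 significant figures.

Mixed concentration C = ΣQC/ΣQ = (43500·0.1300 + 2520·10.60) / 46020 = 32370/46020 = 0.7033 mg/L.
Travel time t = 32.0·1000 / 0.22 = 145500 s = 40.40 h.
Applying C = C₀e^(−kt): 0.7033 × 0.06879 = 0.04838 mg/L.

0.0484 mg/L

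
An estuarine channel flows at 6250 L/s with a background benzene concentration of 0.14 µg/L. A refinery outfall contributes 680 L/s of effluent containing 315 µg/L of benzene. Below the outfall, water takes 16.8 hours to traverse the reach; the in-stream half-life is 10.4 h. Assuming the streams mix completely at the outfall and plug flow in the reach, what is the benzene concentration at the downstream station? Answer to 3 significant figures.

Conservation of mass: C = (6250·0.1400 + 680.0·315.0) / 6930 = 215100/6930 = 31.04 µg/L.
Half-life 10.4 h → k = ln 2 / 10.4 = 0.06665 h⁻¹ = 1.600 d⁻¹.
Decay over the reach: 31.04·exp(−kt) = 31.04·0.3264 = 10.13 µg/L.

10.1 µg/L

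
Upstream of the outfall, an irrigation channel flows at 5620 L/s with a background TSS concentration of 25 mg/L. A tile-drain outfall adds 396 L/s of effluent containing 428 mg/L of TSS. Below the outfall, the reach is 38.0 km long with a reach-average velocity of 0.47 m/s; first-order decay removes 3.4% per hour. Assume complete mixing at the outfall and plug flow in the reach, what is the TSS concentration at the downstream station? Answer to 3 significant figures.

Conservation of mass: C = (5620·25.00 + 396.0·428.0) / 6016 = 310000/6016 = 51.53 mg/L.
Travel time t = 38.0·1000 / 0.47 = 80850 s = 22.46 h.
3.4%/h lost → k = −ln(1 − 0.034) = 0.03459 h⁻¹.
Applying C = C₀e^(−kt): 51.53 × 0.4598 = 23.69 mg/L.

23.7 mg/L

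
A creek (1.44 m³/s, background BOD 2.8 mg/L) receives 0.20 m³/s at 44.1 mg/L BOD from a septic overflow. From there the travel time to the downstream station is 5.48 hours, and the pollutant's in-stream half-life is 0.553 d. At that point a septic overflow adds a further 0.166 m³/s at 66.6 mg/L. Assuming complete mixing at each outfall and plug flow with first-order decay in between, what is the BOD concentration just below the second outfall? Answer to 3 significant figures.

11.5 mg/L

Mass balance: C = (1.440·2.800 + 0.2000·44.10) / 1.640 = 12.85/1.640 = 7.837 mg/L; combined flow 1.640 m³/s.
Half-life 0.553 d → k = ln 2 / 0.553 = 1.253 d⁻¹.
Decay over the reach: 7.837·exp(−kt) = 7.837·0.7511 = 5.886 mg/L.
Second outfall: C = (1.640·5.886 + 0.1660·66.60)/1.806 = 11.47 mg/L.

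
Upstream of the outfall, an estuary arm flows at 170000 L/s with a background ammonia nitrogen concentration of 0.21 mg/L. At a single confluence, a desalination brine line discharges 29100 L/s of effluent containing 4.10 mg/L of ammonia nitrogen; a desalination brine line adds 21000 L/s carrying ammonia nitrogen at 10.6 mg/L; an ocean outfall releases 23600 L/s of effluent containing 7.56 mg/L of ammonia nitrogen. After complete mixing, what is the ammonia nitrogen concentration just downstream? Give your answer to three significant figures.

Flow-weighted average: C = (170000·0.2100 + 29100·4.100 + 21000·10.60 + 23600·7.560) / 243700 = 556000/243700 = 2.282 mg/L.

2.28 mg/L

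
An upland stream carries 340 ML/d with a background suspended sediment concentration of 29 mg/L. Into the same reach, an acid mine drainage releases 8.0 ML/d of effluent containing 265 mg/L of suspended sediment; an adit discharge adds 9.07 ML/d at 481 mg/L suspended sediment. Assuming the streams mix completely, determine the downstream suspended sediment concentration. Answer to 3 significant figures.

45.8 mg/L

Mixed concentration C = ΣQC/ΣQ = (340.0·29.00 + 8.000·265.0 + 9.070·481.0) / 357.1 = 16340/357.1 = 45.77 mg/L.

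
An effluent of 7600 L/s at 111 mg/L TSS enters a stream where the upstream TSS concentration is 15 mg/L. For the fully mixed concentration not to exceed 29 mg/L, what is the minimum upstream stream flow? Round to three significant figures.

44500 L/s

Set C_mix = 29: (Q·15.00 + 7600·111.0) / (Q + 7600) = 29
→ Q = 7600·(111.0 − 29)/(29 − 15.00) = 44510 L/s.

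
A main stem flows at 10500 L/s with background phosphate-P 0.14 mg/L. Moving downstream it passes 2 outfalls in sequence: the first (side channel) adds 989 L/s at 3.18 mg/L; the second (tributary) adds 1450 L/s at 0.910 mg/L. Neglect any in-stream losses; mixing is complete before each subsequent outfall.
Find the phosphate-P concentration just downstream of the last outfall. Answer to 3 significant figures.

0.459 mg/L

After outfall 1: Q = 10500 + 989.0 = 11490 L/s; C = (10500·0.1400 + 989.0·3.180)/11490 = 0.4017 mg/L.
After outfall 2: Q = 11490 + 1450 = 12940 L/s; C = (11490·0.4017 + 1450·0.9100)/12940 = 0.4587 mg/L.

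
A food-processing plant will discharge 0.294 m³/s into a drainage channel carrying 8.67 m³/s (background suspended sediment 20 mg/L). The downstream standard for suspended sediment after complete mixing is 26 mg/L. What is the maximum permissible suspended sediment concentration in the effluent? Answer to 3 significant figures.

203 mg/L

At the limit, (Qr·Cr + Qe·Cₑ)/(Qr + Qe) = 26:
Cₑ = (8.964·26 − 8.670·20.00) / 0.2940 = 202.9 mg/L.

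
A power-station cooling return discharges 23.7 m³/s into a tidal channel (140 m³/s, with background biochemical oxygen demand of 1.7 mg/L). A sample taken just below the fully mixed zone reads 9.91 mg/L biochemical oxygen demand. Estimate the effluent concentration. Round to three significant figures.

Mass balance: 140.0·1.700 + 23.70·Cₑ = 163.7·9.910
→ Cₑ = (163.7·9.910 − 140.0·1.700) / 23.70 = 58.41 mg/L.

58.4 mg/L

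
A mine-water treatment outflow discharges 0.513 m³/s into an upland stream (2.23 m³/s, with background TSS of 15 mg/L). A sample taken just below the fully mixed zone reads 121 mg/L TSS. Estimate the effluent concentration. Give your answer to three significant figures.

582 mg/L

Mass balance: 2.230·15.00 + 0.5130·Cₑ = 2.743·121.0
→ Cₑ = (2.743·121.0 − 2.230·15.00) / 0.5130 = 581.8 mg/L.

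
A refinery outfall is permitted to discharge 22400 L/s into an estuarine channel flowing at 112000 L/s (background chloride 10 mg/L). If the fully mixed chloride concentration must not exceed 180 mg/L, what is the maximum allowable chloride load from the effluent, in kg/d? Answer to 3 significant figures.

1990000 kg/d

Mass balance at the limit: 112000·10.00 + 22400·Cₑ = 134400·180 → Cₑ = 1030 mg/L.
22400 L/s = 22.40 m³/s. Load = 22.40 m³/s × 1030 g/m³ × 86 400 s/d = 1993000 kg/d.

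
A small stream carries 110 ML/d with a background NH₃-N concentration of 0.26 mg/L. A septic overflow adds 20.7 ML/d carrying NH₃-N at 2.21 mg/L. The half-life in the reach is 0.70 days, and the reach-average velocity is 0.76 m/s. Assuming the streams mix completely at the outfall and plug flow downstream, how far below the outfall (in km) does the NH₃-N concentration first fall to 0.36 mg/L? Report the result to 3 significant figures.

Mixed concentration C = ΣQC/ΣQ = (110.0·0.2600 + 20.70·2.210) / 130.7 = 74.35/130.7 = 0.5688 mg/L.
Half-life 0.70 d → k = ln 2 / 0.70 = 0.9902 d⁻¹.
Set 0.5688·exp(−k·t) = 0.36 → t = ln(0.5688/0.36)/k = 39920 s = 11.09 h.
Distance = v·t = 0.76·39920 = 30340 m = 30.34 km.

30.3 km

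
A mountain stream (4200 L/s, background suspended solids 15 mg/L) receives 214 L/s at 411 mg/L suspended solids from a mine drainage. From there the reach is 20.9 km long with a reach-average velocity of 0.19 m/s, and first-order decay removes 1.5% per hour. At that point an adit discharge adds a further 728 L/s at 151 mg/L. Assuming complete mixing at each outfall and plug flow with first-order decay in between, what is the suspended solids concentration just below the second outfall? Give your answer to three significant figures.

Mass balance: C = (4200·15.00 + 214.0·411.0) / 4414 = 151000/4414 = 34.20 mg/L; combined flow 4414 L/s.
Travel time t = 20.9·1000 / 0.19 = 110000 s = 30.56 h.
1.5%/h lost → k = −ln(1 − 0.015) = 0.01511 h⁻¹.
Applying C = C₀e^(−kt): 34.20 × 0.6301 = 21.55 mg/L.
At the second outfall, C = (4414·21.55 + 728.0·151.0) / (4414 + 728.0) = 39.88 mg/L.

39.9 mg/L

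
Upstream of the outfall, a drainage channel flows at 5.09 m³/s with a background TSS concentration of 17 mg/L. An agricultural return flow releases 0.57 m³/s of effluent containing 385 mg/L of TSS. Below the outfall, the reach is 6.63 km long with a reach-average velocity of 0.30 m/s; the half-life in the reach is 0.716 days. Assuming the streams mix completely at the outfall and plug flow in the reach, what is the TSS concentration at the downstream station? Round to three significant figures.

42.2 mg/L

Conservation of mass: C = (5.090·17.00 + 0.5700·385.0) / 5.660 = 306.0/5.660 = 54.06 mg/L.
Travel time t = 6.63·1000 / 0.30 = 22100 s = 6.139 h.
Half-life 0.716 d → k = ln 2 / 0.716 = 0.9681 d⁻¹.
Decay over the reach: 54.06·exp(−kt) = 54.06·0.7807 = 42.20 mg/L.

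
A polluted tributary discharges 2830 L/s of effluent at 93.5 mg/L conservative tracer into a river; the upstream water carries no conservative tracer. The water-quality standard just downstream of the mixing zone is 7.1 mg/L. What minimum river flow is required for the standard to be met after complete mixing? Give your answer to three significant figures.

Set C_mix = 7.1: (Q·0 + 2830·93.50) / (Q + 2830) = 7.1
→ Q = 2830·(93.50 − 7.1)/(7.1 − 0) = 34440 L/s.

34400 L/s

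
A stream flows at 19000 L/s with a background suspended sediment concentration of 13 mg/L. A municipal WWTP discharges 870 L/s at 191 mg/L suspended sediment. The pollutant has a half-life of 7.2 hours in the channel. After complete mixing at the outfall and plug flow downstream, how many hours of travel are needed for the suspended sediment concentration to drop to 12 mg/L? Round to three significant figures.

Flow-weighted average: C = (19000·13.00 + 870.0·191.0) / 19870 = 413200/19870 = 20.79 mg/L.
Half-life 7.2 h → k = ln 2 / 7.2 = 0.09627 h⁻¹ = 2.310 d⁻¹.
20.79·exp(−k·t) = 12 → t = ln(20.79/12)/k = 20560 s = 5.710 h.

5.71 h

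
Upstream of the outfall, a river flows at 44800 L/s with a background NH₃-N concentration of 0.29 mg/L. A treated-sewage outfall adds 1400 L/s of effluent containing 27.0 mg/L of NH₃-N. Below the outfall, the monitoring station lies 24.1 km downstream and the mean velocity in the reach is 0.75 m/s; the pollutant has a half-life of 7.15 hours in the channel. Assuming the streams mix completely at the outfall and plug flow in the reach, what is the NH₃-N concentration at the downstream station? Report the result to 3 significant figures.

0.463 mg/L

After mixing, C = (44800·0.2900 + 1400·27.00) / 46200 = 50790/46200 = 1.099 mg/L.
Travel time t = 24.1·1000 / 0.75 = 32130 s = 8.926 h.
Half-life 7.15 h → k = ln 2 / 7.15 = 0.09694 h⁻¹ = 2.327 d⁻¹.
Applying C = C₀e^(−kt): 1.099 × 0.4209 = 0.4628 mg/L.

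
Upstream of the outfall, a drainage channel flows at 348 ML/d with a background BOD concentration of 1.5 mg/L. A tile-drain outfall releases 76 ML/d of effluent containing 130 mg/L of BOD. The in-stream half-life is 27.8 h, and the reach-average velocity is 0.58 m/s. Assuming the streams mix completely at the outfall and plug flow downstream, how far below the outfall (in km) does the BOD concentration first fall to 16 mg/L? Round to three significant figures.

Conservation of mass: C = (348.0·1.500 + 76.00·130.0) / 424.0 = 10400/424.0 = 24.53 mg/L.
Half-life 27.8 h → k = ln 2 / 27.8 = 0.02493 h⁻¹ = 0.5984 d⁻¹.
Set 24.53·exp(−k·t) = 16 → t = ln(24.53/16)/k = 61710 s = 17.14 h.
Distance = v·t = 0.58·61710 = 35790 m = 35.79 km.

35.8 km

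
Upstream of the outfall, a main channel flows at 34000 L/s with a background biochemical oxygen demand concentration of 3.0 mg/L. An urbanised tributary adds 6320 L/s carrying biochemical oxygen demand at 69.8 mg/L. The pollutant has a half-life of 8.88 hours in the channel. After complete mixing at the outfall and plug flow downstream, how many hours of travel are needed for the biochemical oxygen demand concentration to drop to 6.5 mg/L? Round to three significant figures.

9.34 h

Mixed concentration C = ΣQC/ΣQ = (34000·3.000 + 6320·69.80) / 40320 = 543100/40320 = 13.47 mg/L.
Half-life 8.88 h → k = ln 2 / 8.88 = 0.07806 h⁻¹ = 1.873 d⁻¹.
13.47·exp(−k·t) = 6.5 → t = ln(13.47/6.5)/k = 33610 s = 9.336 h.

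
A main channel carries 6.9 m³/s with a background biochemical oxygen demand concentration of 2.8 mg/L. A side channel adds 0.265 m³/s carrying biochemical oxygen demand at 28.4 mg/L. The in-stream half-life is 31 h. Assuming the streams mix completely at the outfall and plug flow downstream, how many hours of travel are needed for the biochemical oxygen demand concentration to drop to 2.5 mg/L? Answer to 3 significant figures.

After mixing, C = (6.900·2.800 + 0.2650·28.40) / 7.165 = 26.85/7.165 = 3.747 mg/L.
Half-life 31 h → k = ln 2 / 31 = 0.02236 h⁻¹ = 0.5366 d⁻¹.
3.747·exp(−k·t) = 2.5 → t = ln(3.747/2.5)/k = 65150 s = 18.10 h.

18.1 h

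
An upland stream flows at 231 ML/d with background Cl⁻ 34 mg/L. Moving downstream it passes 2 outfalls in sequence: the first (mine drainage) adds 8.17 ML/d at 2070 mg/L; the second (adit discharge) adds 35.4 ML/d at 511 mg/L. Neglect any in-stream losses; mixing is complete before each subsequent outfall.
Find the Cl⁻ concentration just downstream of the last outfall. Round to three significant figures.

156 mg/L

After outfall 1: Q = 231.0 + 8.170 = 239.2 ML/d; C = (231.0·34.00 + 8.170·2070)/239.2 = 103.5 mg/L.
After outfall 2: Q = 239.2 + 35.40 = 274.6 ML/d; C = (239.2·103.5 + 35.40·511.0)/274.6 = 156.1 mg/L.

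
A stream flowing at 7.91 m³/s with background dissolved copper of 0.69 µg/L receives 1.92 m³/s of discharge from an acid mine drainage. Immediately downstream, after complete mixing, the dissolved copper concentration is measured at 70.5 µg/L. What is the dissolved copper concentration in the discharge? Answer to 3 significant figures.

358 µg/L

Mass balance: 7.910·0.6900 + 1.920·Cₑ = 9.830·70.50
→ Cₑ = (9.830·70.50 − 7.910·0.6900) / 1.920 = 358.1 µg/L.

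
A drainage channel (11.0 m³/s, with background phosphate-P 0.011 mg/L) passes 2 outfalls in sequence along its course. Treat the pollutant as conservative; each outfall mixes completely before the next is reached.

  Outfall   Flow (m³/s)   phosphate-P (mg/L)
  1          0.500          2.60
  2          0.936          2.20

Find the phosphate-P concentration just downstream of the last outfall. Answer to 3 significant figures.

Below outfall 1: Q → 11.50 m³/s, C = (11.00·0.01100 + 0.5000·2.600)/11.50 = 0.1236 mg/L.
Below outfall 2: Q → 12.44 m³/s, C = (11.50·0.1236 + 0.9360·2.200)/12.44 = 0.2798 mg/L.

0.280 mg/L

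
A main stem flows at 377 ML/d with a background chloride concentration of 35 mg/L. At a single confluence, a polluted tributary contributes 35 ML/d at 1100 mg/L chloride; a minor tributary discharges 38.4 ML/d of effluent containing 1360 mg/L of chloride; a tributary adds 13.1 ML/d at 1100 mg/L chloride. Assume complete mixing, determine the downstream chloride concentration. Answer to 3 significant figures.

255 mg/L

Flow-weighted average: C = (377.0·35.00 + 35.00·1100 + 38.40·1360 + 13.10·1100) / 463.5 = 118300/463.5 = 255.3 mg/L.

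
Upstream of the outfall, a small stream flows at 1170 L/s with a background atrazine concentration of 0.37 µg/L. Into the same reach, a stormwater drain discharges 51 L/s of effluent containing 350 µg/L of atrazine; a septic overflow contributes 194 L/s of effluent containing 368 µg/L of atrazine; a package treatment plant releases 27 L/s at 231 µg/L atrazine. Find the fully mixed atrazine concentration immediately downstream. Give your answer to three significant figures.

66.5 µg/L

After mixing, C = (1170·0.3700 + 51.00·350.0 + 194.0·368.0 + 27.00·231.0) / 1442 = 95910/1442 = 66.51 µg/L.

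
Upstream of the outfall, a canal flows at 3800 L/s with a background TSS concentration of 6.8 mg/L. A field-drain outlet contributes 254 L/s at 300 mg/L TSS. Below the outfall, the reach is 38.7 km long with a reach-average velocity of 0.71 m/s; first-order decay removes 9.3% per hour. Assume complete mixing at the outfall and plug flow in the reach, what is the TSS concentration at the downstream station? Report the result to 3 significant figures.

5.74 mg/L

Conservation of mass: C = (3800·6.800 + 254.0·300.0) / 4054 = 102000/4054 = 25.17 mg/L.
Travel time t = 38.7·1000 / 0.71 = 54510 s = 15.14 h.
9.3%/h lost → k = −ln(1 − 0.093) = 0.09761 h⁻¹.
After decay, C = 25.17 × e^(−kt) = 25.17 × 0.2281 = 5.741 mg/L.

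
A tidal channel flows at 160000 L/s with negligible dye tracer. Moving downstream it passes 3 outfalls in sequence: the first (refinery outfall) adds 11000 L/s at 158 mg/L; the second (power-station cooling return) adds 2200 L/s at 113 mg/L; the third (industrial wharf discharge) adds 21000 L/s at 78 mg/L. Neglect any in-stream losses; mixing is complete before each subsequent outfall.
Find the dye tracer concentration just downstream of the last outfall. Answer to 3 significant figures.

Below outfall 1: Q → 171000 L/s, C = (160000·0 + 11000·158.0)/171000 = 10.16 mg/L.
Below outfall 2: Q → 173200 L/s, C = (171000·10.16 + 2200·113.0)/173200 = 11.47 mg/L.
Below outfall 3: Q → 194200 L/s, C = (173200·11.47 + 21000·78.00)/194200 = 18.66 mg/L.

18.7 mg/L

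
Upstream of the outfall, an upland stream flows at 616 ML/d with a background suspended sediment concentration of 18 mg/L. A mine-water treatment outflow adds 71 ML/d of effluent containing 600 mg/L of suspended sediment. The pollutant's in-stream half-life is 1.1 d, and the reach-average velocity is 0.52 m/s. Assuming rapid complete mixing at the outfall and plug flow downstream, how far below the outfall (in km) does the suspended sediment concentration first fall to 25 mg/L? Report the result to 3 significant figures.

Mass balance: C = (616.0·18.00 + 71.00·600.0) / 687.0 = 53690/687.0 = 78.15 mg/L.
Half-life 1.1 d → k = ln 2 / 1.1 = 0.6301 d⁻¹.
Set 78.15·exp(−k·t) = 25 → t = ln(78.15/25)/k = 156300 s = 43.41 h.
Distance = v·t = 0.52·156300 = 81260 m = 81.26 km.

81.3 km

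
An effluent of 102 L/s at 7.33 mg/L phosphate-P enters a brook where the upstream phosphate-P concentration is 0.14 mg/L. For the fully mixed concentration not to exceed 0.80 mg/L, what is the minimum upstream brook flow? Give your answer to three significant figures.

Set C_mix = 0.80: (Q·0.1400 + 102.0·7.330) / (Q + 102.0) = 0.80
→ Q = 102.0·(7.330 − 0.80)/(0.80 − 0.1400) = 1009 L/s.

1010 L/s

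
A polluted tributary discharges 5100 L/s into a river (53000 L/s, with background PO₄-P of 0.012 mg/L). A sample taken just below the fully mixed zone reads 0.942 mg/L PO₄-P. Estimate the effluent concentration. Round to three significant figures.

10.6 mg/L

Mass balance: 53000·0.01200 + 5100·Cₑ = 58100·0.9420
→ Cₑ = (58100·0.9420 − 53000·0.01200) / 5100 = 10.61 mg/L.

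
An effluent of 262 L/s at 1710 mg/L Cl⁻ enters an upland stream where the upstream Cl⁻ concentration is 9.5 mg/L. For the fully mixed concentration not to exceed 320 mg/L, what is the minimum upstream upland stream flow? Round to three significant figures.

1170 L/s

Set C_mix = 320: (Q·9.500 + 262.0·1710) / (Q + 262.0) = 320
→ Q = 262.0·(1710 − 320)/(320 − 9.500) = 1173 L/s.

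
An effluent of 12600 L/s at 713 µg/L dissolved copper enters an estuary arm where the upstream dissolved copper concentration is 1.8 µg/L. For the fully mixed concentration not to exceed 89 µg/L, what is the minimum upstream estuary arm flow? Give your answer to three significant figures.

90200 L/s

Set C_mix = 89: (Q·1.800 + 12600·713.0) / (Q + 12600) = 89
→ Q = 12600·(713.0 − 89)/(89 − 1.800) = 90170 L/s.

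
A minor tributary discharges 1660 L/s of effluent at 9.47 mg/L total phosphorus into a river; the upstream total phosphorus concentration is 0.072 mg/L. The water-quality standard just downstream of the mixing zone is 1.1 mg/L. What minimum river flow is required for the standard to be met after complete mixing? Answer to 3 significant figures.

13500 L/s

Set C_mix = 1.1: (Q·0.07200 + 1660·9.470) / (Q + 1660) = 1.1
→ Q = 1660·(9.470 − 1.1)/(1.1 − 0.07200) = 13520 L/s.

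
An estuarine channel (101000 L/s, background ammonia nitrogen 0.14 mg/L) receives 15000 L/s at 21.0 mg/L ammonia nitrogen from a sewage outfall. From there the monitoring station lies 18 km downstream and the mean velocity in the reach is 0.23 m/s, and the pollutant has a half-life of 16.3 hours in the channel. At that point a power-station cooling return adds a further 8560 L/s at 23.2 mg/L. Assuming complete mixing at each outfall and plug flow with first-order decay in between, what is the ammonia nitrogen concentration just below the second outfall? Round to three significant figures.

Mass balance: C = (101000·0.1400 + 15000·21.00) / 116000 = 329100/116000 = 2.837 mg/L; combined flow 116000 L/s.
Travel time t = 18·1000 / 0.23 = 78260 s = 21.74 h.
Half-life 16.3 h → k = ln 2 / 16.3 = 0.04252 h⁻¹ = 1.021 d⁻¹.
Applying C = C₀e^(−kt): 2.837 × 0.3968 = 1.126 mg/L.
At the second outfall, C = (116000·1.126 + 8560·23.20) / (116000 + 8560) = 2.643 mg/L.

2.64 mg/L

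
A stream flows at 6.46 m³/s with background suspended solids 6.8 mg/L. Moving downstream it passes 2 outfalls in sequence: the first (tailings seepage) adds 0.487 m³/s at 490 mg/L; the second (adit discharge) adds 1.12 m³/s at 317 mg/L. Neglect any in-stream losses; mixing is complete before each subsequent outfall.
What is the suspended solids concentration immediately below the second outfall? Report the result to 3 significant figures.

After outfall 1: Q = 6.460 + 0.4870 = 6.947 m³/s; C = (6.460·6.800 + 0.4870·490.0)/6.947 = 40.67 mg/L.
After outfall 2: Q = 6.947 + 1.120 = 8.067 m³/s; C = (6.947·40.67 + 1.120·317.0)/8.067 = 79.04 mg/L.

79.0 mg/L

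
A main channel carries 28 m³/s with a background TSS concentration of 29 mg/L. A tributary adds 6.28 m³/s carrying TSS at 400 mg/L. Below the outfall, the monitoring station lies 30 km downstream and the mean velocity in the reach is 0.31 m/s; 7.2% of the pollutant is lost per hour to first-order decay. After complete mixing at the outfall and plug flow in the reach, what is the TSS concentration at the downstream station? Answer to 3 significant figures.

13.0 mg/L

After mixing, C = (28.00·29.00 + 6.280·400.0) / 34.28 = 3324/34.28 = 96.97 mg/L.
Travel time t = 30·1000 / 0.31 = 96770 s = 26.88 h.
7.2%/h lost → k = −ln(1 − 0.072) = 0.07472 h⁻¹.
First-order decay: C = 96.97·exp(−k·t) = 96.97·0.1342 = 13.01 mg/L.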